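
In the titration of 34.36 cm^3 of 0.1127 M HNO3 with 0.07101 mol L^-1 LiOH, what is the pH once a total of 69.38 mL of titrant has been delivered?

12.01

n(acid) = 0.1127 x 0.03436 = 0.003872 mol; n(LiOH) added = 0.07101 x 0.06938 = 0.004927 mol.
Base is in excess by 0.004927 - 0.003872 = 0.001054 mol in a total volume of 0.1037 L.
[OH^-] = 0.001054/0.1037 = 0.01016 M, so pOH = 1.99 and pH = 14.00 - 1.99 = 12.01.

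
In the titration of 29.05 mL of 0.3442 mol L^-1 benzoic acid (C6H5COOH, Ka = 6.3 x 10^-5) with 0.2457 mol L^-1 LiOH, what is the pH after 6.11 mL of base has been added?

3.45

Initial n(C6H5COOH) = 0.3442 x 0.02905 = 0.009999 mol.
n(LiOH) added = 0.2457 x 0.006110 = 0.001501 mol, converting that many moles of C6H5COOH to C6H5COO-.
Remaining n(C6H5COOH) = 0.008498 mol; n(C6H5COO-) = 0.001501 mol.
By Henderson-Hasselbalch, pH = pKa + log([A^-]/[HA]) = 4.20 + log(0.001501/0.008498) = 4.20 + (-0.75) = 3.45.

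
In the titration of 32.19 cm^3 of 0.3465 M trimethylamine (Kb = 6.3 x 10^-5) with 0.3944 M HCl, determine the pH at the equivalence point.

n((CH3)3N) = 0.3465 x 0.03219 = 0.01115 mol; V(HCl) at equivalence = 0.01115/0.3944 = 0.02828 L.
At equivalence the base is fully converted to (CH3)3NH+; total volume = 0.06047 L, so [(CH3)3NH+] = 0.01115/0.06047 = 0.1845 M.
Ka((CH3)3NH+) = Kw/Kb = 1.0e-14 / 6.3 x 10^-5 = 1.59e-10.
[H^+] = sqrt(Ka x [(CH3)3NH+]) = sqrt(1.59e-10 x 0.1845) = 5.41e-6 M.
pH = -log(5.41e-6) = 5.27.

5.27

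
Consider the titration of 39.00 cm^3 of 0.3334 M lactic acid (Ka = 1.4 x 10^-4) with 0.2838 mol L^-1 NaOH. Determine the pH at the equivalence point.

n(HC3H5O3) = 0.3334 x 0.03900 = 0.01300 mol; V(NaOH) at equivalence = 0.01300/0.2838 = 0.04582 L.
At equivalence all the acid is converted to C3H5O3-; total volume = 0.03900 + 0.04582 = 0.08482 L, so [C3H5O3-] = 0.01300/0.08482 = 0.1533 M.
Kb = Kw/Ka = 1.0e-14 / 1.4 x 10^-4 = 7.14e-11.
[OH^-] = sqrt(Kb x [C3H5O3-]) = sqrt(7.14e-11 x 0.1533) = 3.31e-6 M.
pOH = 5.48, so pH = 14.00 - 5.48 = 8.52.

8.52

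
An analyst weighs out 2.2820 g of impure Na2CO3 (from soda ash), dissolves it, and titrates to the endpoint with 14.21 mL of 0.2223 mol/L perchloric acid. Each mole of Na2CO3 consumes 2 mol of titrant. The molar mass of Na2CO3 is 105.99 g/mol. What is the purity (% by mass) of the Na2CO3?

7.34%

n(HClO4) = 0.2223 x 0.01421 = 0.003159 mol.
n(Na2CO3) = 0.003159 / 2 = 0.001579 mol.
mass of Na2CO3 = 0.001579 x 105.99 = 0.1674 g.
% purity = 0.1674 / 2.2820 x 100 = 7.34%.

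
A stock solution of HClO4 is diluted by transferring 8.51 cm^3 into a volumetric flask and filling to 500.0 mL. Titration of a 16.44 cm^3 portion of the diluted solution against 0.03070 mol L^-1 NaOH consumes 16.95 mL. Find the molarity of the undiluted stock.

n(NaOH) = 0.03070 x 0.01695 = 0.0005204 mol.
n(HClO4) in the aliquot = 0.0005204 mol.
[diluted HClO4] = 0.0005204 / 0.01644 = 0.03165 M.
Dilution factor = 500.0/8.510 = 58.75, so [stock] = 0.03165 x 58.75 = 1.86 M.

1.86 M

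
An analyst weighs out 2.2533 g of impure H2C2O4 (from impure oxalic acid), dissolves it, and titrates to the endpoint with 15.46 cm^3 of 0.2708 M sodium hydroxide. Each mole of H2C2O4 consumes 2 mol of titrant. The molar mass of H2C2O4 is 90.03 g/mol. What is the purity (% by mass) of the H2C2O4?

8.36%

n(NaOH) = 0.2708 x 0.01546 = 0.004187 mol.
n(H2C2O4) = 0.004187 / 2 = 0.002093 mol.
mass of H2C2O4 = 0.002093 x 90.03 = 0.1885 g.
% purity = 0.1885 / 2.2533 x 100 = 8.36%.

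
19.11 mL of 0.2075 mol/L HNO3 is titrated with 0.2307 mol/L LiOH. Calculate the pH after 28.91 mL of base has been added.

12.75

n(acid) = 0.2075 x 0.01911 = 0.003965 mol; n(LiOH) added = 0.2307 x 0.02891 = 0.006670 mol.
Base is in excess by 0.006670 - 0.003965 = 0.002704 mol in a total volume of 0.04802 L.
[OH^-] = 0.002704/0.04802 = 0.05631 M, so pOH = 1.25 and pH = 14.00 - 1.25 = 12.75.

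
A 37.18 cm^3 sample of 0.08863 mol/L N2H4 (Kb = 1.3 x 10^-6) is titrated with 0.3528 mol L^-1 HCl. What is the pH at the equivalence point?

n(N2H4) = 0.08863 x 0.03718 = 0.003295 mol; V(HCl) at equivalence = 0.003295/0.3528 = 0.009340 L.
At equivalence the base is fully converted to N2H5+; total volume = 0.04652 L, so [N2H5+] = 0.003295/0.04652 = 0.07083 M.
Ka(N2H5+) = Kw/Kb = 1.0e-14 / 1.3 x 10^-6 = 7.69e-9.
[H^+] = sqrt(Ka x [N2H5+]) = sqrt(7.69e-9 x 0.07083) = 2.33e-5 M.
pH = -log(2.33e-5) = 4.63.

4.63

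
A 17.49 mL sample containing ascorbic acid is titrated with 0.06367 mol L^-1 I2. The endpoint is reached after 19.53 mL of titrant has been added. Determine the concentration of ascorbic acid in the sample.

n(I2) = 0.06367 x 0.01953 = 0.001243 mol.
From the balanced equation, 1 mol I2 reacts with 1 mol ascorbic acid, so n(ascorbic acid) = 0.001243 x 1/1 = 0.001243 mol.
[ascorbic acid] = 0.001243 / 0.01749 L = 0.0711 M.

0.0711 M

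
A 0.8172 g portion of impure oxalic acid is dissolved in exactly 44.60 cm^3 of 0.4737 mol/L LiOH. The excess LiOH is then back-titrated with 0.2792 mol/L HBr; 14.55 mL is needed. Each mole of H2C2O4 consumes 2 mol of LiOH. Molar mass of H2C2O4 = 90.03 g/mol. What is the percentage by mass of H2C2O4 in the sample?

94.0%

Total n(LiOH) added = 0.4737 x 0.04460 = 0.02113 mol.
n(HBr) used = 0.2792 x 0.01455 = 0.004062 mol, which equals the excess n(LiOH).
So n(LiOH) consumed by the sample = 0.02113 - 0.004062 = 0.01706 mol.
n(H2C2O4) = 0.01706 / 2 = 0.008532 mol.
mass H2C2O4 = 0.008532 x 90.03 = 0.7682 g, so %H2C2O4 = 0.7682/0.8172 x 100 = 94.0%.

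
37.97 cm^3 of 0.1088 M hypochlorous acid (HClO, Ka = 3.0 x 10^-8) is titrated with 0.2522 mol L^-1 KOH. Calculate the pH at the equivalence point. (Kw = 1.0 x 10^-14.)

10.20

n(HClO) = 0.1088 x 0.03797 = 0.004131 mol; V(KOH) at equivalence = 0.004131/0.2522 = 0.01638 L.
At equivalence all the acid is converted to ClO-; total volume = 0.03797 + 0.01638 = 0.05435 L, so [ClO-] = 0.004131/0.05435 = 0.07601 M.
Kb = Kw/Ka = 1.0e-14 / 3.0 x 10^-8 = 3.33e-7.
[OH^-] = sqrt(Kb x [ClO-]) = sqrt(3.33e-7 x 0.07601) = 0.000159 M.
pOH = 3.80, so pH = 14.00 - 3.80 = 10.20.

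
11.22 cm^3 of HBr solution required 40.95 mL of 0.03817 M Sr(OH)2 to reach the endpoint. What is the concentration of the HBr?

n(Sr(OH)2) delivered = 0.03817 x 0.04095 = 0.001563 mol.
The reaction is 2 HBr + 1 Sr(OH)2, so n(HBr) = 0.001563 x 2/1 = 0.003126 mol.
[HBr] = 0.003126 mol / 0.01122 L = 0.279 M.

0.279 M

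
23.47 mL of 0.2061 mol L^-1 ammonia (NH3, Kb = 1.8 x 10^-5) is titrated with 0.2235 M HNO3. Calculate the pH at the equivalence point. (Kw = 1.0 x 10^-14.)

5.11

n(NH3) = 0.2061 x 0.02347 = 0.004837 mol; V(HNO3) at equivalence = 0.004837/0.2235 = 0.02164 L.
At equivalence the base is fully converted to NH4+; total volume = 0.04511 L, so [NH4+] = 0.004837/0.04511 = 0.1072 M.
Ka(NH4+) = Kw/Kb = 1.0e-14 / 1.8 x 10^-5 = 5.56e-10.
[H^+] = sqrt(Ka x [NH4+]) = sqrt(5.56e-10 x 0.1072) = 7.72e-6 M.
pH = -log(7.72e-6) = 5.11.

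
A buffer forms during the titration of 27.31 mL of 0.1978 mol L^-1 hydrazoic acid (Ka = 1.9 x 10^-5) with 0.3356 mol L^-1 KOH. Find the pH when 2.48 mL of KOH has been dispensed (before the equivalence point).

3.98

Initial n(HN3) = 0.1978 x 0.02731 = 0.005402 mol.
n(KOH) added = 0.3356 x 0.002480 = 0.0008323 mol, converting that many moles of HN3 to N3-.
Remaining n(HN3) = 0.004570 mol; n(N3-) = 0.0008323 mol.
By Henderson-Hasselbalch, pH = pKa + log([A^-]/[HA]) = 4.72 + log(0.0008323/0.004570) = 4.72 + (-0.74) = 3.98.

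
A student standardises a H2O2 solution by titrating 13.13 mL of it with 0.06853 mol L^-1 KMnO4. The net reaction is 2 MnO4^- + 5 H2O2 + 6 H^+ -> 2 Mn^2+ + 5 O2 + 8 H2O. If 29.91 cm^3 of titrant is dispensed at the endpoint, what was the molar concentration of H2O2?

n(KMnO4) = 0.06853 x 0.02991 = 0.002050 mol.
From the balanced equation, 2 mol KMnO4 reacts with 5 mol H2O2, so n(H2O2) = 0.002050 x 5/2 = 0.005124 mol.
[H2O2] = 0.005124 / 0.01313 L = 0.390 M.

0.390 M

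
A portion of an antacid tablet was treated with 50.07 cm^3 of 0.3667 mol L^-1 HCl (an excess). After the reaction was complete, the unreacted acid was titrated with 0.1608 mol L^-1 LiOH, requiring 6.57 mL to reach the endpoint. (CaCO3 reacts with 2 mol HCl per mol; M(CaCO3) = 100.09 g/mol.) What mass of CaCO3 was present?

0.866 g

Total n(HCl) added = 0.3667 x 0.05007 = 0.01836 mol.
n(LiOH) used = 0.1608 x 0.006570 = 0.001056 mol, which equals the excess n(HCl).
So n(HCl) consumed by the sample = 0.01836 - 0.001056 = 0.01730 mol.
n(CaCO3) = 0.01730 / 2 = 0.008652 mol.
mass = 0.008652 mol x 100.09 g/mol = 0.866 g.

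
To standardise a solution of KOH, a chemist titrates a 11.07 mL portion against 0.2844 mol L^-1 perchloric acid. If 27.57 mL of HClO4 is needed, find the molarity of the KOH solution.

n(HClO4) delivered = 0.2844 x 0.02757 = 0.007841 mol.
For a 1:1 reaction, n(KOH) = 0.007841 mol.
[KOH] = 0.007841 mol / 0.01107 L = 0.708 M.

0.708 M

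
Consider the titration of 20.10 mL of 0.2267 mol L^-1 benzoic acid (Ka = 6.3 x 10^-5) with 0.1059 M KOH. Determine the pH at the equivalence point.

8.53

n(C6H5COOH) = 0.2267 x 0.02010 = 0.004557 mol; V(KOH) at equivalence = 0.004557/0.1059 = 0.04303 L.
At equivalence all the acid is converted to C6H5COO-; total volume = 0.02010 + 0.04303 = 0.06313 L, so [C6H5COO-] = 0.004557/0.06313 = 0.07218 M.
Kb = Kw/Ka = 1.0e-14 / 6.3 x 10^-5 = 1.59e-10.
[OH^-] = sqrt(Kb x [C6H5COO-]) = sqrt(1.59e-10 x 0.07218) = 3.38e-6 M.
pOH = 5.47, so pH = 14.00 - 5.47 = 8.53.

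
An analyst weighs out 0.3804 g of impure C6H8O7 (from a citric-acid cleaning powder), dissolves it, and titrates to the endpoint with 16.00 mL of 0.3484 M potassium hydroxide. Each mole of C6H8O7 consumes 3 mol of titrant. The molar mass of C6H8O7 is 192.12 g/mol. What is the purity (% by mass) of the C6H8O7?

93.8%

n(KOH) = 0.3484 x 0.01600 = 0.005574 mol.
n(C6H8O7) = 0.005574 / 3 = 0.001858 mol.
mass of C6H8O7 = 0.001858 x 192.12 = 0.3570 g.
% purity = 0.3570 / 0.3804 x 100 = 93.8%.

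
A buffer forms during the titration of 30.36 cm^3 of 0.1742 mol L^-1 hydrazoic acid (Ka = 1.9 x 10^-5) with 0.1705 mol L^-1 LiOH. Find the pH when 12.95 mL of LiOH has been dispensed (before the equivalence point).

Initial n(HN3) = 0.1742 x 0.03036 = 0.005289 mol.
n(LiOH) added = 0.1705 x 0.01295 = 0.002208 mol, converting that many moles of HN3 to N3-.
Remaining n(HN3) = 0.003081 mol; n(N3-) = 0.002208 mol.
By Henderson-Hasselbalch, pH = pKa + log([A^-]/[HA]) = 4.72 + log(0.002208/0.003081) = 4.72 + (-0.14) = 4.58.

4.58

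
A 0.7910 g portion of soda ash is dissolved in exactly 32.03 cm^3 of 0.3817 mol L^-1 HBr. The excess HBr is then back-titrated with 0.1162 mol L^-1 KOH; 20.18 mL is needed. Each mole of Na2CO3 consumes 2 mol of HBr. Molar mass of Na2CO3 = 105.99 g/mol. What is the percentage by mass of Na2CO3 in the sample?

66.2%

Total n(HBr) added = 0.3817 x 0.03203 = 0.01223 mol.
n(KOH) used = 0.1162 x 0.02018 = 0.002345 mol, which equals the excess n(HBr).
So n(HBr) consumed by the sample = 0.01223 - 0.002345 = 0.009881 mol.
n(Na2CO3) = 0.009881 / 2 = 0.004940 mol.
mass Na2CO3 = 0.004940 x 105.99 = 0.5236 g, so %Na2CO3 = 0.5236/0.7910 x 100 = 66.2%.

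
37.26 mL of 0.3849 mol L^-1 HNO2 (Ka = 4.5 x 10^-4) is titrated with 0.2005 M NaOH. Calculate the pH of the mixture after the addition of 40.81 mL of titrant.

3.47

Initial n(HNO2) = 0.3849 x 0.03726 = 0.01434 mol.
n(NaOH) added = 0.2005 x 0.04081 = 0.008182 mol, converting that many moles of HNO2 to NO2-.
Remaining n(HNO2) = 0.006159 mol; n(NO2-) = 0.008182 mol.
By Henderson-Hasselbalch, pH = pKa + log([A^-]/[HA]) = 3.35 + log(0.008182/0.006159) = 3.35 + (+0.12) = 3.47.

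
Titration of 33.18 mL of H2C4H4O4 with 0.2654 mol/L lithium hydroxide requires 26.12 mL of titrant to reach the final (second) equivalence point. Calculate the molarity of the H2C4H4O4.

n(LiOH) = 0.2654 x 0.02612 = 0.006932 mol.
At the final (second) equivalence point, 2 mol OH^- react per mol H2C4H4O4, so n(H2C4H4O4) = 0.006932 / 2 = 0.003466 mol.
[H2C4H4O4] = 0.003466 / 0.03318 L = 0.104 M.

0.104 M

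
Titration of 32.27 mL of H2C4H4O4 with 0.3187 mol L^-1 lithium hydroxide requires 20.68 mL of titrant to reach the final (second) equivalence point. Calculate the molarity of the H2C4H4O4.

n(LiOH) = 0.3187 x 0.02068 = 0.006591 mol.
At the final (second) equivalence point, 2 mol OH^- react per mol H2C4H4O4, so n(H2C4H4O4) = 0.006591 / 2 = 0.003295 mol.
[H2C4H4O4] = 0.003295 / 0.03227 L = 0.102 M.

0.102 M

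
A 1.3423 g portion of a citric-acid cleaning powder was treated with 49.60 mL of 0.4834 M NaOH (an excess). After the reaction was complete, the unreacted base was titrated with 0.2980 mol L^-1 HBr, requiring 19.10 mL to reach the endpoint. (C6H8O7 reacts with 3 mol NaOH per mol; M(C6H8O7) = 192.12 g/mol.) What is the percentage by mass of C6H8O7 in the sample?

87.2%

Total n(NaOH) added = 0.4834 x 0.04960 = 0.02398 mol.
n(HBr) used = 0.2980 x 0.01910 = 0.005692 mol, which equals the excess n(NaOH).
So n(NaOH) consumed by the sample = 0.02398 - 0.005692 = 0.01828 mol.
n(C6H8O7) = 0.01828 / 3 = 0.006095 mol.
mass C6H8O7 = 0.006095 x 192.12 = 1.171 g, so %C6H8O7 = 1.171/1.3423 x 100 = 87.2%.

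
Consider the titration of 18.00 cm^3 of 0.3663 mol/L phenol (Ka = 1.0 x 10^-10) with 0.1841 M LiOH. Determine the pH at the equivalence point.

11.54

n(C6H5OH) = 0.3663 x 0.01800 = 0.006593 mol; V(LiOH) at equivalence = 0.006593/0.1841 = 0.03581 L.
At equivalence all the acid is converted to C6H5O-; total volume = 0.01800 + 0.03581 = 0.05381 L, so [C6H5O-] = 0.006593/0.05381 = 0.1225 M.
Kb = Kw/Ka = 1.0e-14 / 1.0 x 10^-10 = 0.000100.
[OH^-] = sqrt(Kb x [C6H5O-]) = sqrt(0.000100 x 0.1225) = 0.00350 M.
pOH = 2.46, so pH = 14.00 - 2.46 = 11.54.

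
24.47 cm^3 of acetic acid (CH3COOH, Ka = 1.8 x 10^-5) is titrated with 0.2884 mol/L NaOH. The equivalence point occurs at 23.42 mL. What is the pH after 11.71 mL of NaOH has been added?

4.74

11.71 mL is exactly half the equivalence volume (23.42/2), i.e. the half-equivalence point.
There, n(HA) = n(A^-), so pH = pKa = -log(1.8 x 10^-5) = 4.74.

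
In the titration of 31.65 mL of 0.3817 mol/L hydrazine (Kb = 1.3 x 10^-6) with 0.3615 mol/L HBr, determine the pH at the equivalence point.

4.42

n(N2H4) = 0.3817 x 0.03165 = 0.01208 mol; V(HBr) at equivalence = 0.01208/0.3615 = 0.03342 L.
At equivalence the base is fully converted to N2H5+; total volume = 0.06507 L, so [N2H5+] = 0.01208/0.06507 = 0.1857 M.
Ka(N2H5+) = Kw/Kb = 1.0e-14 / 1.3 x 10^-6 = 7.69e-9.
[H^+] = sqrt(Ka x [N2H5+]) = sqrt(7.69e-9 x 0.1857) = 3.78e-5 M.
pH = -log(3.78e-5) = 4.42.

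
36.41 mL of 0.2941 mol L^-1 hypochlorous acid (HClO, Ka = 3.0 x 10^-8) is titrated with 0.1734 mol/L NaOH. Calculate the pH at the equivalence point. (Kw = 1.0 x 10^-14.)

n(HClO) = 0.2941 x 0.03641 = 0.01071 mol; V(NaOH) at equivalence = 0.01071/0.1734 = 0.06175 L.
At equivalence all the acid is converted to ClO-; total volume = 0.03641 + 0.06175 = 0.09816 L, so [ClO-] = 0.01071/0.09816 = 0.1091 M.
Kb = Kw/Ka = 1.0e-14 / 3.0 x 10^-8 = 3.33e-7.
[OH^-] = sqrt(Kb x [ClO-]) = sqrt(3.33e-7 x 0.1091) = 0.000191 M.
pOH = 3.72, so pH = 14.00 - 3.72 = 10.28.

10.28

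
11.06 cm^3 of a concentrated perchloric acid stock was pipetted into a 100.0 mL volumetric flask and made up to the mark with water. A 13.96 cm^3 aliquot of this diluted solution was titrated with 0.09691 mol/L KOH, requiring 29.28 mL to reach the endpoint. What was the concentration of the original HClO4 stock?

1.84 M

n(KOH) = 0.09691 x 0.02928 = 0.002838 mol.
n(HClO4) in the aliquot = 0.002838 mol.
[diluted HClO4] = 0.002838 / 0.01396 = 0.2033 M.
Dilution factor = 100.0/11.06 = 9.042, so [stock] = 0.2033 x 9.042 = 1.84 M.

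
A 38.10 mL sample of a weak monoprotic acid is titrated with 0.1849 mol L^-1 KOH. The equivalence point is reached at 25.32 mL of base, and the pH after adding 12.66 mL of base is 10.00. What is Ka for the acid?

1.0 x 10^-10

12.66 mL is half of the equivalence volume, so this is the half-equivalence point where [HA] = [A^-].
At half-equivalence pH = pKa, so pKa = 10.00.
Ka = 10^(-10.00) = 1.0 x 10^-10.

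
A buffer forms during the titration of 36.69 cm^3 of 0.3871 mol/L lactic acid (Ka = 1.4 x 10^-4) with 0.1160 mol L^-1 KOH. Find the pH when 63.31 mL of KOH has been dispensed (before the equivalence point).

Initial n(HC3H5O3) = 0.3871 x 0.03669 = 0.01420 mol.
n(KOH) added = 0.1160 x 0.06331 = 0.007344 mol, converting that many moles of HC3H5O3 to C3H5O3-.
Remaining n(HC3H5O3) = 0.006859 mol; n(C3H5O3-) = 0.007344 mol.
By Henderson-Hasselbalch, pH = pKa + log([A^-]/[HA]) = 3.85 + log(0.007344/0.006859) = 3.85 + (+0.03) = 3.88.

3.88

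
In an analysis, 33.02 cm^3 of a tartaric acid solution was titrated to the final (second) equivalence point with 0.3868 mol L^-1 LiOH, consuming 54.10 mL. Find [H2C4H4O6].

n(LiOH) = 0.3868 x 0.05410 = 0.02093 mol.
At the final (second) equivalence point, 2 mol OH^- react per mol H2C4H4O6, so n(H2C4H4O6) = 0.02093 / 2 = 0.01046 mol.
[H2C4H4O6] = 0.01046 / 0.03302 L = 0.317 M.

0.317 M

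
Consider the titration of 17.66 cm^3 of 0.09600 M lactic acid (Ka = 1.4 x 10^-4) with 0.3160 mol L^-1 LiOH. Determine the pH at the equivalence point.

8.36

n(HC3H5O3) = 0.09600 x 0.01766 = 0.001695 mol; V(LiOH) at equivalence = 0.001695/0.3160 = 0.005365 L.
At equivalence all the acid is converted to C3H5O3-; total volume = 0.01766 + 0.005365 = 0.02303 L, so [C3H5O3-] = 0.001695/0.02303 = 0.07363 M.
Kb = Kw/Ka = 1.0e-14 / 1.4 x 10^-4 = 7.14e-11.
[OH^-] = sqrt(Kb x [C3H5O3-]) = sqrt(7.14e-11 x 0.07363) = 2.29e-6 M.
pOH = 5.64, so pH = 14.00 - 5.64 = 8.36.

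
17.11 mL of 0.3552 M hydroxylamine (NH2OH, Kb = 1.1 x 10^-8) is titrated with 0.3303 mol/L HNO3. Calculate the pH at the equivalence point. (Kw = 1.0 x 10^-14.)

3.40

n(NH2OH) = 0.3552 x 0.01711 = 0.006077 mol; V(HNO3) at equivalence = 0.006077/0.3303 = 0.01840 L.
At equivalence the base is fully converted to NH3OH+; total volume = 0.03551 L, so [NH3OH+] = 0.006077/0.03551 = 0.1711 M.
Ka(NH3OH+) = Kw/Kb = 1.0e-14 / 1.1 x 10^-8 = 9.09e-7.
[H^+] = sqrt(Ka x [NH3OH+]) = sqrt(9.09e-7 x 0.1711) = 0.000394 M.
pH = -log(0.000394) = 3.40.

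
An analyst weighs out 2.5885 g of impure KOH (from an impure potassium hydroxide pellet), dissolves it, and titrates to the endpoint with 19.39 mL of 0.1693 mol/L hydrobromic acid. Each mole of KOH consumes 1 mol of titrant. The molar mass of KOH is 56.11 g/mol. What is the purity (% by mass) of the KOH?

n(HBr) = 0.1693 x 0.01939 = 0.003283 mol.
n(KOH) = 0.003283 / 1 = 0.003283 mol.
mass of KOH = 0.003283 x 56.11 = 0.1842 g.
% purity = 0.1842 / 2.5885 x 100 = 7.12%.

7.12%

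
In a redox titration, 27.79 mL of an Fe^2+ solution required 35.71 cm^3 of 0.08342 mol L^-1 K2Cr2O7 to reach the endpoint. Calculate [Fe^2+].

0.643 M

n(K2Cr2O7) = 0.08342 x 0.03571 = 0.002979 mol.
From the balanced equation, 1 mol K2Cr2O7 reacts with 6 mol Fe^2+, so n(Fe^2+) = 0.002979 x 6/1 = 0.01787 mol.
[Fe^2+] = 0.01787 / 0.02779 L = 0.643 M.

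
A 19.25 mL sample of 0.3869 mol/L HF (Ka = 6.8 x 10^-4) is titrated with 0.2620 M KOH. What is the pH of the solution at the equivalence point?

n(HF) = 0.3869 x 0.01925 = 0.007448 mol; V(KOH) at equivalence = 0.007448/0.2620 = 0.02843 L.
At equivalence all the acid is converted to F-; total volume = 0.01925 + 0.02843 = 0.04768 L, so [F-] = 0.007448/0.04768 = 0.1562 M.
Kb = Kw/Ka = 1.0e-14 / 6.8 x 10^-4 = 1.47e-11.
[OH^-] = sqrt(Kb x [F-]) = sqrt(1.47e-11 x 0.1562) = 1.52e-6 M.
pOH = 5.82, so pH = 14.00 - 5.82 = 8.18.

8.18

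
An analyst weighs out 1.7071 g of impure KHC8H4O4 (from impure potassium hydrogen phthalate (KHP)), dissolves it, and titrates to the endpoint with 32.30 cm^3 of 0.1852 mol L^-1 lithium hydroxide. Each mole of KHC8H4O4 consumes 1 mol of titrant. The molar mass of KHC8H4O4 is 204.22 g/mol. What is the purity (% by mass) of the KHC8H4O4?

71.6%

n(LiOH) = 0.1852 x 0.03230 = 0.005982 mol.
n(KHC8H4O4) = 0.005982 / 1 = 0.005982 mol.
mass of KHC8H4O4 = 0.005982 x 204.22 = 1.222 g.
% purity = 1.222 / 1.7071 x 100 = 71.6%.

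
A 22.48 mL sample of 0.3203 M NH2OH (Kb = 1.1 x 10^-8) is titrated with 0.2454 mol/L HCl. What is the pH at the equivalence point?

3.45

n(NH2OH) = 0.3203 x 0.02248 = 0.007200 mol; V(HCl) at equivalence = 0.007200/0.2454 = 0.02934 L.
At equivalence the base is fully converted to NH3OH+; total volume = 0.05182 L, so [NH3OH+] = 0.007200/0.05182 = 0.1389 M.
Ka(NH3OH+) = Kw/Kb = 1.0e-14 / 1.1 x 10^-8 = 9.09e-7.
[H^+] = sqrt(Ka x [NH3OH+]) = sqrt(9.09e-7 x 0.1389) = 0.000355 M.
pH = -log(0.000355) = 3.45.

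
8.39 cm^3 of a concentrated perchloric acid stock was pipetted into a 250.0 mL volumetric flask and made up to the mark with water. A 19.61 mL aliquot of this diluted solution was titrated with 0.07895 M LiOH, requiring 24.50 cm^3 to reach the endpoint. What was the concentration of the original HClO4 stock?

2.94 M

n(LiOH) = 0.07895 x 0.02450 = 0.001934 mol.
n(HClO4) in the aliquot = 0.001934 mol.
[diluted HClO4] = 0.001934 / 0.01961 = 0.09864 M.
Dilution factor = 250.0/8.390 = 29.80, so [stock] = 0.09864 x 29.80 = 2.94 M.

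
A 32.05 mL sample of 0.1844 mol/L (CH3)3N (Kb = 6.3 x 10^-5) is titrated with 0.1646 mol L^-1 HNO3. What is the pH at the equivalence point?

n((CH3)3N) = 0.1844 x 0.03205 = 0.005910 mol; V(HNO3) at equivalence = 0.005910/0.1646 = 0.03591 L.
At equivalence the base is fully converted to (CH3)3NH+; total volume = 0.06796 L, so [(CH3)3NH+] = 0.005910/0.06796 = 0.08697 M.
Ka((CH3)3NH+) = Kw/Kb = 1.0e-14 / 6.3 x 10^-5 = 1.59e-10.
[H^+] = sqrt(Ka x [(CH3)3NH+]) = sqrt(1.59e-10 x 0.08697) = 3.72e-6 M.
pH = -log(3.72e-6) = 5.43.

5.43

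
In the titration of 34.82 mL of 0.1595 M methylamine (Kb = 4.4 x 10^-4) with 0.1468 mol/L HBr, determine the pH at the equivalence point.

5.88

n(CH3NH2) = 0.1595 x 0.03482 = 0.005554 mol; V(HBr) at equivalence = 0.005554/0.1468 = 0.03783 L.
At equivalence the base is fully converted to CH3NH3+; total volume = 0.07265 L, so [CH3NH3+] = 0.005554/0.07265 = 0.07644 M.
Ka(CH3NH3+) = Kw/Kb = 1.0e-14 / 4.4 x 10^-4 = 2.27e-11.
[H^+] = sqrt(Ka x [CH3NH3+]) = sqrt(2.27e-11 x 0.07644) = 1.32e-6 M.
pH = -log(1.32e-6) = 5.88.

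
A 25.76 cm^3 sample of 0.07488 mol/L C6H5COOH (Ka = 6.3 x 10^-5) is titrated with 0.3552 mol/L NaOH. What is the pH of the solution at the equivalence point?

8.50

n(C6H5COOH) = 0.07488 x 0.02576 = 0.001929 mol; V(NaOH) at equivalence = 0.001929/0.3552 = 0.005430 L.
At equivalence all the acid is converted to C6H5COO-; total volume = 0.02576 + 0.005430 = 0.03119 L, so [C6H5COO-] = 0.001929/0.03119 = 0.06184 M.
Kb = Kw/Ka = 1.0e-14 / 6.3 x 10^-5 = 1.59e-10.
[OH^-] = sqrt(Kb x [C6H5COO-]) = sqrt(1.59e-10 x 0.06184) = 3.13e-6 M.
pOH = 5.50, so pH = 14.00 - 5.50 = 8.50.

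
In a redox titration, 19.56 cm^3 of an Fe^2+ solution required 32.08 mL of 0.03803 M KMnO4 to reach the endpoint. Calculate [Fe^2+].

0.312 M

n(KMnO4) = 0.03803 x 0.03208 = 0.001220 mol.
From the balanced equation, 1 mol KMnO4 reacts with 5 mol Fe^2+, so n(Fe^2+) = 0.001220 x 5/1 = 0.006100 mol.
[Fe^2+] = 0.006100 / 0.01956 L = 0.312 M.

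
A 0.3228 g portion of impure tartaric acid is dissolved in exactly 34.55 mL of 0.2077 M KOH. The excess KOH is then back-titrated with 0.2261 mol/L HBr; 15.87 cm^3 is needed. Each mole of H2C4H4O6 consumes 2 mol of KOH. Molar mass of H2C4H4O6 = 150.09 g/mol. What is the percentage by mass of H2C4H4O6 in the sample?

Total n(KOH) added = 0.2077 x 0.03455 = 0.007176 mol.
n(HBr) used = 0.2261 x 0.01587 = 0.003588 mol, which equals the excess n(KOH).
So n(KOH) consumed by the sample = 0.007176 - 0.003588 = 0.003588 mol.
n(H2C4H4O6) = 0.003588 / 2 = 0.001794 mol.
mass H2C4H4O6 = 0.001794 x 150.09 = 0.2692 g, so %H2C4H4O6 = 0.2692/0.3228 x 100 = 83.4%.

83.4%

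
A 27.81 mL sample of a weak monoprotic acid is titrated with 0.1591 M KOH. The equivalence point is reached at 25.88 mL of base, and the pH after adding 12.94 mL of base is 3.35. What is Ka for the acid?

12.94 mL is half of the equivalence volume, so this is the half-equivalence point where [HA] = [A^-].
At half-equivalence pH = pKa, so pKa = 3.35.
Ka = 10^(-3.35) = 4.5 x 10^-4.

4.5 x 10^-4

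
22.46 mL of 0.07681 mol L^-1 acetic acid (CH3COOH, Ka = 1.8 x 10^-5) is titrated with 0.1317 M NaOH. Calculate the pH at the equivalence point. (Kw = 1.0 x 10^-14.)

n(CH3COOH) = 0.07681 x 0.02246 = 0.001725 mol; V(NaOH) at equivalence = 0.001725/0.1317 = 0.01310 L.
At equivalence all the acid is converted to CH3COO-; total volume = 0.02246 + 0.01310 = 0.03556 L, so [CH3COO-] = 0.001725/0.03556 = 0.04852 M.
Kb = Kw/Ka = 1.0e-14 / 1.8 x 10^-5 = 5.56e-10.
[OH^-] = sqrt(Kb x [CH3COO-]) = sqrt(5.56e-10 x 0.04852) = 5.19e-6 M.
pOH = 5.28, so pH = 14.00 - 5.28 = 8.72.

8.72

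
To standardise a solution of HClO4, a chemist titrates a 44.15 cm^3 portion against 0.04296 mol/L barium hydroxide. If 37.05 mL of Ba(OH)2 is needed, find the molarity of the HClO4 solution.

n(Ba(OH)2) delivered = 0.04296 x 0.03705 = 0.001592 mol.
The reaction is 2 HClO4 + 1 Ba(OH)2, so n(HClO4) = 0.001592 x 2/1 = 0.003183 mol.
[HClO4] = 0.003183 mol / 0.04415 L = 0.0721 M.

0.0721 M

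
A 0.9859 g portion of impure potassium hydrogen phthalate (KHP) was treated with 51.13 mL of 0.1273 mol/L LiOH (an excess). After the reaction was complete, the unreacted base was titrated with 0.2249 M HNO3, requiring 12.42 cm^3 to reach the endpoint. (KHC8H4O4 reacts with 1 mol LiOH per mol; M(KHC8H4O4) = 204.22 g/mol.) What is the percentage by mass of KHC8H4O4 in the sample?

Total n(LiOH) added = 0.1273 x 0.05113 = 0.006509 mol.
n(HNO3) used = 0.2249 x 0.01242 = 0.002793 mol, which equals the excess n(LiOH).
So n(LiOH) consumed by the sample = 0.006509 - 0.002793 = 0.003716 mol.
n(KHC8H4O4) = 0.003716 / 1 = 0.003716 mol.
mass KHC8H4O4 = 0.003716 x 204.22 = 0.7588 g, so %KHC8H4O4 = 0.7588/0.9859 x 100 = 77.0%.

77.0%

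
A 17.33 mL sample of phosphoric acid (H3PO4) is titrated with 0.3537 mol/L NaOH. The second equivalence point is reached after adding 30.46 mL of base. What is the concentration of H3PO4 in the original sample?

n(NaOH) = 0.3537 x 0.03046 = 0.01077 mol.
At the second equivalence point, 2 mol OH^- react per mol H3PO4, so n(H3PO4) = 0.01077 / 2 = 0.005387 mol.
[H3PO4] = 0.005387 / 0.01733 L = 0.311 M.

0.311 M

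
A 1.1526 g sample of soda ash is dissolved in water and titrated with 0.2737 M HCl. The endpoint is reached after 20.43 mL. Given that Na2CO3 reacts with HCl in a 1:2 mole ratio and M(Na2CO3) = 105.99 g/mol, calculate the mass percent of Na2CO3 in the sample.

n(HCl) = 0.2737 x 0.02043 = 0.005592 mol.
n(Na2CO3) = 0.005592 / 2 = 0.002796 mol.
mass of Na2CO3 = 0.002796 x 105.99 = 0.2963 g.
% purity = 0.2963 / 1.1526 x 100 = 25.7%.

25.7%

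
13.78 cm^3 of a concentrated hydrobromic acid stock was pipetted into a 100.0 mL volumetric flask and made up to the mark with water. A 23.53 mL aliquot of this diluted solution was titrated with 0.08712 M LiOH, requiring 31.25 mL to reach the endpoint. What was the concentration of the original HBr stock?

n(LiOH) = 0.08712 x 0.03125 = 0.002723 mol.
n(HBr) in the aliquot = 0.002723 mol.
[diluted HBr] = 0.002723 / 0.02353 = 0.1157 M.
Dilution factor = 100.0/13.78 = 7.257, so [stock] = 0.1157 x 7.257 = 0.840 M.

0.840 M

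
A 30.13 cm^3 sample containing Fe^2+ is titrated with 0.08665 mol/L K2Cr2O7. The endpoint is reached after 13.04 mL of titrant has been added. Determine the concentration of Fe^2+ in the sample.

n(K2Cr2O7) = 0.08665 x 0.01304 = 0.001130 mol.
From the balanced equation, 1 mol K2Cr2O7 reacts with 6 mol Fe^2+, so n(Fe^2+) = 0.001130 x 6/1 = 0.006779 mol.
[Fe^2+] = 0.006779 / 0.03013 L = 0.225 M.

0.225 M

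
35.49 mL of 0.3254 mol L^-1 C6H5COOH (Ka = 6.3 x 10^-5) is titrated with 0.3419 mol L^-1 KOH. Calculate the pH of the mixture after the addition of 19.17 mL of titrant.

Initial n(C6H5COOH) = 0.3254 x 0.03549 = 0.01155 mol.
n(KOH) added = 0.3419 x 0.01917 = 0.006554 mol, converting that many moles of C6H5COOH to C6H5COO-.
Remaining n(C6H5COOH) = 0.004994 mol; n(C6H5COO-) = 0.006554 mol.
By Henderson-Hasselbalch, pH = pKa + log([A^-]/[HA]) = 4.20 + log(0.006554/0.004994) = 4.20 + (+0.12) = 4.32.

4.32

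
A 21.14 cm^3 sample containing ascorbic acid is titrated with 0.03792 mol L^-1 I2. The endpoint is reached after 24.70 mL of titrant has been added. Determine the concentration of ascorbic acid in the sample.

n(I2) = 0.03792 x 0.02470 = 0.0009366 mol.
From the balanced equation, 1 mol I2 reacts with 1 mol ascorbic acid, so n(ascorbic acid) = 0.0009366 x 1/1 = 0.0009366 mol.
[ascorbic acid] = 0.0009366 / 0.02114 L = 0.0443 M.

0.0443 M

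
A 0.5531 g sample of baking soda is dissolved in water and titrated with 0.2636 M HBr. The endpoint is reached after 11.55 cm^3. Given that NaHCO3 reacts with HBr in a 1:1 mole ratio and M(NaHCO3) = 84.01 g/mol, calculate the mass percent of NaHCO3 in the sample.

46.2%

n(HBr) = 0.2636 x 0.01155 = 0.003045 mol.
n(NaHCO3) = 0.003045 / 1 = 0.003045 mol.
mass of NaHCO3 = 0.003045 x 84.01 = 0.2558 g.
% purity = 0.2558 / 0.5531 x 100 = 46.2%.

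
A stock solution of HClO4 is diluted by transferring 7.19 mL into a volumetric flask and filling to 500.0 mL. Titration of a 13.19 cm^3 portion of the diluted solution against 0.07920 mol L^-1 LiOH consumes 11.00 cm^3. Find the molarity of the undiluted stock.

n(LiOH) = 0.07920 x 0.01100 = 0.0008712 mol.
n(HClO4) in the aliquot = 0.0008712 mol.
[diluted HClO4] = 0.0008712 / 0.01319 = 0.06605 M.
Dilution factor = 500.0/7.190 = 69.54, so [stock] = 0.06605 x 69.54 = 4.59 M.

4.59 M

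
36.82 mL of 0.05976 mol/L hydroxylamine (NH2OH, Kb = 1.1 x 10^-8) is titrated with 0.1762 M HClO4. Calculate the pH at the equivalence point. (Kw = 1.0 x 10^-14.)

n(NH2OH) = 0.05976 x 0.03682 = 0.002200 mol; V(HClO4) at equivalence = 0.002200/0.1762 = 0.01249 L.
At equivalence the base is fully converted to NH3OH+; total volume = 0.04931 L, so [NH3OH+] = 0.002200/0.04931 = 0.04462 M.
Ka(NH3OH+) = Kw/Kb = 1.0e-14 / 1.1 x 10^-8 = 9.09e-7.
[H^+] = sqrt(Ka x [NH3OH+]) = sqrt(9.09e-7 x 0.04462) = 0.000201 M.
pH = -log(0.000201) = 3.70.

3.70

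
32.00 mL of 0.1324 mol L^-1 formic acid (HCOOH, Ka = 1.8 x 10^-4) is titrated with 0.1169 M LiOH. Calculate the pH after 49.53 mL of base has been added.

12.28

n(acid) = 0.1324 x 0.03200 = 0.004237 mol; n(LiOH) added = 0.1169 x 0.04953 = 0.005790 mol.
Base is in excess by 0.005790 - 0.004237 = 0.001553 mol in a total volume of 0.08153 L.
[OH^-] = 0.001553/0.08153 = 0.01905 M, so pOH = 1.72 and pH = 14.00 - 1.72 = 12.28.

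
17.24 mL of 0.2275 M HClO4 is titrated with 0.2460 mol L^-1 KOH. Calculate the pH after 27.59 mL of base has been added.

12.81

n(acid) = 0.2275 x 0.01724 = 0.003922 mol; n(KOH) added = 0.2460 x 0.02759 = 0.006787 mol.
Base is in excess by 0.006787 - 0.003922 = 0.002865 mol in a total volume of 0.04483 L.
[OH^-] = 0.002865/0.04483 = 0.06391 M, so pOH = 1.19 and pH = 14.00 - 1.19 = 12.81.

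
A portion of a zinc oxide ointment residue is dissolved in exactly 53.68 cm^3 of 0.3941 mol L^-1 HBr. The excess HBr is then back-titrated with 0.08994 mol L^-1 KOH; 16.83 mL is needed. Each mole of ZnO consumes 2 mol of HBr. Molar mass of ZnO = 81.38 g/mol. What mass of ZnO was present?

Total n(HBr) added = 0.3941 x 0.05368 = 0.02116 mol.
n(KOH) used = 0.08994 x 0.01683 = 0.001514 mol, which equals the excess n(HBr).
So n(HBr) consumed by the sample = 0.02116 - 0.001514 = 0.01964 mol.
n(ZnO) = 0.01964 / 2 = 0.009821 mol.
mass = 0.009821 mol x 81.38 g/mol = 0.799 g.

0.799 g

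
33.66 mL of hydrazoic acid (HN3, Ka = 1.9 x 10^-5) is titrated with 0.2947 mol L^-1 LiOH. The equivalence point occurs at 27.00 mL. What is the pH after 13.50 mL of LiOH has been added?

4.72

13.50 mL is exactly half the equivalence volume (27.00/2), i.e. the half-equivalence point.
There, n(HA) = n(A^-), so pH = pKa = -log(1.9 x 10^-5) = 4.72.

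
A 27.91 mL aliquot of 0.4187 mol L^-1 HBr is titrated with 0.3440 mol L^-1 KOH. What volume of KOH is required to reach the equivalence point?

n(HBr) = 0.4187 mol/L x 0.02791 L = 0.01169 mol.
At equivalence n(KOH) = n(HBr) = 0.01169 mol.
V(KOH) = 0.01169 / 0.3440 = 0.03397 L = 34.0 mL.

34.0 mL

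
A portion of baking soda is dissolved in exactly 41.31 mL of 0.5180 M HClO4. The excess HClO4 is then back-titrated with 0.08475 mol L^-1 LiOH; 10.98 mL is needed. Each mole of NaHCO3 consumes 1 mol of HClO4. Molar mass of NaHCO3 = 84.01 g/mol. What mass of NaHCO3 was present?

Total n(HClO4) added = 0.5180 x 0.04131 = 0.02140 mol.
n(LiOH) used = 0.08475 x 0.01098 = 0.0009306 mol, which equals the excess n(HClO4).
So n(HClO4) consumed by the sample = 0.02140 - 0.0009306 = 0.02047 mol.
n(NaHCO3) = 0.02047 / 1 = 0.02047 mol.
mass = 0.02047 mol x 84.01 g/mol = 1.72 g.

1.72 g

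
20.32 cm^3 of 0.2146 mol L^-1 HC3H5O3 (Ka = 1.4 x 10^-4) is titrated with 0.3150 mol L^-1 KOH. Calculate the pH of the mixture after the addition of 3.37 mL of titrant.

Initial n(HC3H5O3) = 0.2146 x 0.02032 = 0.004361 mol.
n(KOH) added = 0.3150 x 0.003370 = 0.001062 mol, converting that many moles of HC3H5O3 to C3H5O3-.
Remaining n(HC3H5O3) = 0.003299 mol; n(C3H5O3-) = 0.001062 mol.
By Henderson-Hasselbalch, pH = pKa + log([A^-]/[HA]) = 3.85 + log(0.001062/0.003299) = 3.85 + (-0.49) = 3.36.

3.36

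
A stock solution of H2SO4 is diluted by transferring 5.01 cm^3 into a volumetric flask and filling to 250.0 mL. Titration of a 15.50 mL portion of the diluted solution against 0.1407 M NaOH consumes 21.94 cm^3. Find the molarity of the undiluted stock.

n(NaOH) = 0.1407 x 0.02194 = 0.003087 mol.
n(H2SO4) in the aliquot = 0.003087 x 1/2 = 0.001543 mol.
[diluted H2SO4] = 0.001543 / 0.01550 = 0.09958 M.
Dilution factor = 250.0/5.010 = 49.90, so [stock] = 0.09958 x 49.90 = 4.97 M.

4.97 M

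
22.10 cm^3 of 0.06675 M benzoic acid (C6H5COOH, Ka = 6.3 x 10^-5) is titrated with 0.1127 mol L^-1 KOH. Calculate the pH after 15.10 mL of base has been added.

11.78

n(acid) = 0.06675 x 0.02210 = 0.001475 mol; n(KOH) added = 0.1127 x 0.01510 = 0.001702 mol.
Base is in excess by 0.001702 - 0.001475 = 0.0002266 mol in a total volume of 0.03720 L.
[OH^-] = 0.0002266/0.03720 = 0.006091 M, so pOH = 2.22 and pH = 14.00 - 2.22 = 11.78.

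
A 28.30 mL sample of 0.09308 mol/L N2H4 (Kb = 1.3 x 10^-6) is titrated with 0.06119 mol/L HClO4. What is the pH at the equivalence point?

4.77

n(N2H4) = 0.09308 x 0.02830 = 0.002634 mol; V(HClO4) at equivalence = 0.002634/0.06119 = 0.04305 L.
At equivalence the base is fully converted to N2H5+; total volume = 0.07135 L, so [N2H5+] = 0.002634/0.07135 = 0.03692 M.
Ka(N2H5+) = Kw/Kb = 1.0e-14 / 1.3 x 10^-6 = 7.69e-9.
[H^+] = sqrt(Ka x [N2H5+]) = sqrt(7.69e-9 x 0.03692) = 1.69e-5 M.
pH = -log(1.69e-5) = 4.77.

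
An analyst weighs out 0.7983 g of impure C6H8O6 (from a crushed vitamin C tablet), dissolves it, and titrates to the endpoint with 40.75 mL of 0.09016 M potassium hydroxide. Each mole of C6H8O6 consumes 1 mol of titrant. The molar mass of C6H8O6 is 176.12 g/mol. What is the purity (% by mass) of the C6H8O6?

81.1%

n(KOH) = 0.09016 x 0.04075 = 0.003674 mol.
n(C6H8O6) = 0.003674 / 1 = 0.003674 mol.
mass of C6H8O6 = 0.003674 x 176.12 = 0.6471 g.
% purity = 0.6471 / 0.7983 x 100 = 81.1%.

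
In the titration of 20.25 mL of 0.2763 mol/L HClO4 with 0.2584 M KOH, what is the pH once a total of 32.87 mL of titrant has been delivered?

12.74

n(acid) = 0.2763 x 0.02025 = 0.005595 mol; n(KOH) added = 0.2584 x 0.03287 = 0.008494 mol.
Base is in excess by 0.008494 - 0.005595 = 0.002899 mol in a total volume of 0.05312 L.
[OH^-] = 0.002899/0.05312 = 0.05457 M, so pOH = 1.26 and pH = 14.00 - 1.26 = 12.74.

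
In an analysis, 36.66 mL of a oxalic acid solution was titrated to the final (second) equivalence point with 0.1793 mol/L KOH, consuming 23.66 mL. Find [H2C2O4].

0.0579 M

n(KOH) = 0.1793 x 0.02366 = 0.004242 mol.
At the final (second) equivalence point, 2 mol OH^- react per mol H2C2O4, so n(H2C2O4) = 0.004242 / 2 = 0.002121 mol.
[H2C2O4] = 0.002121 / 0.03666 L = 0.0579 M.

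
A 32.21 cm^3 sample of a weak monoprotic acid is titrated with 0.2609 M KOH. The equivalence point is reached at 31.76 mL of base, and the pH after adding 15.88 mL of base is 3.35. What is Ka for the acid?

15.88 mL is half of the equivalence volume, so this is the half-equivalence point where [HA] = [A^-].
At half-equivalence pH = pKa, so pKa = 3.35.
Ka = 10^(-3.35) = 4.5 x 10^-4.

4.5 x 10^-4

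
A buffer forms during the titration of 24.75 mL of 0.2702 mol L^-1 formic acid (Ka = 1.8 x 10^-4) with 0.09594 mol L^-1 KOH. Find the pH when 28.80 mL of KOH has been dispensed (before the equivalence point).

Initial n(HCOOH) = 0.2702 x 0.02475 = 0.006687 mol.
n(KOH) added = 0.09594 x 0.02880 = 0.002763 mol, converting that many moles of HCOOH to HCOO-.
Remaining n(HCOOH) = 0.003924 mol; n(HCOO-) = 0.002763 mol.
By Henderson-Hasselbalch, pH = pKa + log([A^-]/[HA]) = 3.74 + log(0.002763/0.003924) = 3.74 + (-0.15) = 3.59.

3.59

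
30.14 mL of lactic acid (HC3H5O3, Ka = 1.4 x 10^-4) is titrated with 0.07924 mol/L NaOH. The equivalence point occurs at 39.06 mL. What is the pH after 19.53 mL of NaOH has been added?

19.53 mL is exactly half the equivalence volume (39.06/2), i.e. the half-equivalence point.
There, n(HA) = n(A^-), so pH = pKa = -log(1.4 x 10^-4) = 3.85.

3.85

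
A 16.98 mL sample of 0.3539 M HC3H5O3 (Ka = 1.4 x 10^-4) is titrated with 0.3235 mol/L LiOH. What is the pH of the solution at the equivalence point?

8.54

n(HC3H5O3) = 0.3539 x 0.01698 = 0.006009 mol; V(LiOH) at equivalence = 0.006009/0.3235 = 0.01858 L.
At equivalence all the acid is converted to C3H5O3-; total volume = 0.01698 + 0.01858 = 0.03556 L, so [C3H5O3-] = 0.006009/0.03556 = 0.1690 M.
Kb = Kw/Ka = 1.0e-14 / 1.4 x 10^-4 = 7.14e-11.
[OH^-] = sqrt(Kb x [C3H5O3-]) = sqrt(7.14e-11 x 0.1690) = 3.47e-6 M.
pOH = 5.46, so pH = 14.00 - 5.46 = 8.54.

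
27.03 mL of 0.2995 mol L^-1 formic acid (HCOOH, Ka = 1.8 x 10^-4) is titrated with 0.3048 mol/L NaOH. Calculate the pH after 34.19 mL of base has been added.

12.58

n(acid) = 0.2995 x 0.02703 = 0.008095 mol; n(NaOH) added = 0.3048 x 0.03419 = 0.01042 mol.
Base is in excess by 0.01042 - 0.008095 = 0.002326 mol in a total volume of 0.06122 L.
[OH^-] = 0.002326/0.06122 = 0.03799 M, so pOH = 1.42 and pH = 14.00 - 1.42 = 12.58.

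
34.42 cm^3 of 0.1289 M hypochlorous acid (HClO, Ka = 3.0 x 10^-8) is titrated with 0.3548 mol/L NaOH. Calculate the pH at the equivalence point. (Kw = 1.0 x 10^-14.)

10.25

n(HClO) = 0.1289 x 0.03442 = 0.004437 mol; V(NaOH) at equivalence = 0.004437/0.3548 = 0.01250 L.
At equivalence all the acid is converted to ClO-; total volume = 0.03442 + 0.01250 = 0.04692 L, so [ClO-] = 0.004437/0.04692 = 0.09455 M.
Kb = Kw/Ka = 1.0e-14 / 3.0 x 10^-8 = 3.33e-7.
[OH^-] = sqrt(Kb x [ClO-]) = sqrt(3.33e-7 x 0.09455) = 0.000178 M.
pOH = 3.75, so pH = 14.00 - 3.75 = 10.25.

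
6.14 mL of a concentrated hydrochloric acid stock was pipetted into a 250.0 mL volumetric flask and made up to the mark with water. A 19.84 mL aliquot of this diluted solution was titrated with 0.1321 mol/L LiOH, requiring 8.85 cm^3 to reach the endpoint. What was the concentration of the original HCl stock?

2.40 M

n(LiOH) = 0.1321 x 0.008850 = 0.001169 mol.
n(HCl) in the aliquot = 0.001169 mol.
[diluted HCl] = 0.001169 / 0.01984 = 0.05893 M.
Dilution factor = 250.0/6.140 = 40.72, so [stock] = 0.05893 x 40.72 = 2.40 M.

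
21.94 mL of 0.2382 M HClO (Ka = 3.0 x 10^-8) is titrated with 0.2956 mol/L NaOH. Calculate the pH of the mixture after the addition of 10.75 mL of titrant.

7.71

Initial n(HClO) = 0.2382 x 0.02194 = 0.005226 mol.
n(NaOH) added = 0.2956 x 0.01075 = 0.003178 mol, converting that many moles of HClO to ClO-.
Remaining n(HClO) = 0.002048 mol; n(ClO-) = 0.003178 mol.
By Henderson-Hasselbalch, pH = pKa + log([A^-]/[HA]) = 7.52 + log(0.003178/0.002048) = 7.52 + (+0.19) = 7.71.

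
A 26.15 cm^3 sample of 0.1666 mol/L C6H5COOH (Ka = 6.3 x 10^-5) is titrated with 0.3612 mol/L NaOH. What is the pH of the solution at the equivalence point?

n(C6H5COOH) = 0.1666 x 0.02615 = 0.004357 mol; V(NaOH) at equivalence = 0.004357/0.3612 = 0.01206 L.
At equivalence all the acid is converted to C6H5COO-; total volume = 0.02615 + 0.01206 = 0.03821 L, so [C6H5COO-] = 0.004357/0.03821 = 0.1140 M.
Kb = Kw/Ka = 1.0e-14 / 6.3 x 10^-5 = 1.59e-10.
[OH^-] = sqrt(Kb x [C6H5COO-]) = sqrt(1.59e-10 x 0.1140) = 4.25e-6 M.
pOH = 5.37, so pH = 14.00 - 5.37 = 8.63.

8.63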